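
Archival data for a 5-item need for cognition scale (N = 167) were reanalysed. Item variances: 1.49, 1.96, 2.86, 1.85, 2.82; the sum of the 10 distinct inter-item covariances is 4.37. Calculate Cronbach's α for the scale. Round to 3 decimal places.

Cronbach's α = 0.554

Σσᵢ² = 1.49 + 1.96 + 2.86 + 1.85 + 2.82 = 10.98
Sum of distinct covariances = 4.37
σ²_total = Σσᵢ² + 2·Σcov = 10.98 + 2 × 4.37 = 19.72
α = (5/4)·(1 − 10.98/19.72) = 0.554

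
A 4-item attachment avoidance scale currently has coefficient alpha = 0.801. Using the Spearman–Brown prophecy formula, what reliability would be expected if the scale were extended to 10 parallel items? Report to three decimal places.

Length factor m = 10/4 = 2.5000
α' = m·α / (1 + (m−1)·α)
   = 10/4 × 0.801 / (1 + (10/4 − 1) × 0.801)
   = 2.0025 / 2.2015 = 0.910

predicted reliability = 0.910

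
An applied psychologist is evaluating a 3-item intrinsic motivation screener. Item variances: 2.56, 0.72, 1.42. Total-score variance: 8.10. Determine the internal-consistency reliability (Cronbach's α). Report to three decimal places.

sum of item variances = 2.56 + 0.72 + 1.42 = 4.70
α = (k/(k−1))·(1 − sum of item variances/total variance) = (3/2)·(1 − 4.70/8.10) = 0.630

Cronbach's α = 0.630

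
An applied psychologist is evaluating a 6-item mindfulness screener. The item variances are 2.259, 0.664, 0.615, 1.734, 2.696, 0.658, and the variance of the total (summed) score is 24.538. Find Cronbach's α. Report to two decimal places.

Cronbach's α = 0.78

Σσᵢ² = 2.259 + 0.664 + 0.615 + 1.734 + 2.696 + 0.658 = 8.626
α = (k/(k−1))·(1 − Σσᵢ²/σ²_T) = (6/5)·(1 − 8.626/24.538) = 0.78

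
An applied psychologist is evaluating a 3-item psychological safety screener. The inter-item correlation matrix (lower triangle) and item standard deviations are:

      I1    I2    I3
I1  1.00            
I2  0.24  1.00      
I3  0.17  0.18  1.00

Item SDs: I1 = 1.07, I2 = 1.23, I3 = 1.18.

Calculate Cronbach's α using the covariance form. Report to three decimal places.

Cronbach's α = 0.422

Σσ²ᵢ = 1.07² + 1.23² + 1.18² = 4.0502
Covariances σ_ij = r_ij · s_i · s_j:
  σ(I1,I2) = 0.24 × 1.07 × 1.23 = 0.3159
  σ(I1,I3) = 0.17 × 1.07 × 1.18 = 0.2146
  σ(I2,I3) = 0.18 × 1.23 × 1.18 = 0.2613
σ²_T = Σσ²ᵢ + 2·Σσ_ij = 4.0502 + 2 × 0.7918 = 5.6338
α = (3/2)·(1 − 4.0502/5.6338) = 0.422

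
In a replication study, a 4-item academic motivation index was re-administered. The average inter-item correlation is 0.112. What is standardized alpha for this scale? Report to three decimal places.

standardized alpha = 0.335

Standardized α = k·r̄ / (1 + (k−1)·r̄) = 4 × 0.112 / (1 + 3 × 0.112)
  = 0.4480 / 1.3360 = 0.335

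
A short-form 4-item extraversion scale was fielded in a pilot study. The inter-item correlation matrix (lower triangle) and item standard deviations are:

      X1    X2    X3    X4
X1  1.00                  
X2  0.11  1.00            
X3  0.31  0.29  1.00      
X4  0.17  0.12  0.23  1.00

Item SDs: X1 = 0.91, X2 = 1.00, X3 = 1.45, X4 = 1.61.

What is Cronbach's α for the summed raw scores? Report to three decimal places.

α = 0.492

Σσ²ᵢ = 0.91² + 1.00² + 1.45² + 1.61² = 6.5227
Covariances σ_ij = r_ij · s_i · s_j:
  σ(X1,X2) = 0.11 × 0.91 × 1.00 = 0.1001
  σ(X1,X3) = 0.31 × 0.91 × 1.45 = 0.4090
  σ(X1,X4) = 0.17 × 0.91 × 1.61 = 0.2491
  σ(X2,X3) = 0.29 × 1.00 × 1.45 = 0.4205
  σ(X2,X4) = 0.12 × 1.00 × 1.61 = 0.1932
  σ(X3,X4) = 0.23 × 1.45 × 1.61 = 0.5369
σ²_T = Σσ²ᵢ + 2·Σσ_ij = 6.5227 + 2 × 1.9088 = 10.3403
α = (4/3)·(1 − 6.5227/10.3403) = 0.492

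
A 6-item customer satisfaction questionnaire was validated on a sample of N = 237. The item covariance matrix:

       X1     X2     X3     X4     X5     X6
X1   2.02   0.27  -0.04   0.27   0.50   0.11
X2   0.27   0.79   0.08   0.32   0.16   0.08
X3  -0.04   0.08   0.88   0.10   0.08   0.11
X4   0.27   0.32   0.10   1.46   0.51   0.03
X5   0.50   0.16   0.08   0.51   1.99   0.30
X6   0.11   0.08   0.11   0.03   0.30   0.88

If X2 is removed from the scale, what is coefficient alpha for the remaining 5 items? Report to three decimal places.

coefficient alpha = 0.441

Remaining items: X1, X3, X4, X5, X6 (k = 5).
sum of item variances = 2.02 + 0.88 + 1.46 + 1.99 + 0.88 = 7.23
σ²_total = 7.23 + 2 × 1.97 = 11.17
α (item deleted) = (5/4)·(1 − 7.23/11.17) = 0.441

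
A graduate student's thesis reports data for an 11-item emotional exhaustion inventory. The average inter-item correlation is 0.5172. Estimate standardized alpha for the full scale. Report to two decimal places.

Standardized α = k·r̄ / (1 + (k−1)·r̄) = 11 × 0.5172 / (1 + 10 × 0.5172)
  = 5.6892 / 6.1720 = 0.92

standardized alpha = 0.92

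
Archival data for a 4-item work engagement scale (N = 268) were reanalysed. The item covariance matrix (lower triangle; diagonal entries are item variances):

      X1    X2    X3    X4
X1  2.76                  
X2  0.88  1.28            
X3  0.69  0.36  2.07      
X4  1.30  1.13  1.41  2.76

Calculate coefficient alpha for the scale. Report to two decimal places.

α = 0.75

Σσᵢ² = 2.76 + 1.28 + 2.07 + 2.76 = 8.87
Σ_{i<j} σ_ij = 5.77
σ²_T = 8.87 + 2 × 5.77 = 20.41
α = (k/(k−1))·(1 − Σσᵢ²/σ²_T) = (4/3)·(1 − 8.87/20.41) = 0.75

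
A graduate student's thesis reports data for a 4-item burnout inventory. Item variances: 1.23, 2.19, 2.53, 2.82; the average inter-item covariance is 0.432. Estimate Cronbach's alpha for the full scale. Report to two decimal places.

Σσᵢ² = 1.23 + 2.19 + 2.53 + 2.82 = 8.77
Sum of the 6 distinct covariances = 6 × 0.432 = 2.592
σ²_total = Σσᵢ² + 2·Σcov = 8.77 + 2 × 2.592 = 13.954
α = (4/3)·(1 − 8.77/13.954) = 0.50

Cronbach's alpha = 0.50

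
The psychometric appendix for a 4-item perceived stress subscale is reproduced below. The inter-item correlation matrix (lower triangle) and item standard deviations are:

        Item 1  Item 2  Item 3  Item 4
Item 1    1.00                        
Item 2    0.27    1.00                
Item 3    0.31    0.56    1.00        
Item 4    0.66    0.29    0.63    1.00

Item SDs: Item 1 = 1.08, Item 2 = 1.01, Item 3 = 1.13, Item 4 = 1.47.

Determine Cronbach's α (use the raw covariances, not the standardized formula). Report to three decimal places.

α = 0.769

Σσ²ᵢ = 1.08² + 1.01² + 1.13² + 1.47² = 5.6243
Covariances σ_ij = r_ij · s_i · s_j:
  σ(Item 1,Item 2) = 0.27 × 1.08 × 1.01 = 0.2945
  σ(Item 1,Item 3) = 0.31 × 1.08 × 1.13 = 0.3783
  σ(Item 1,Item 4) = 0.66 × 1.08 × 1.47 = 1.0478
  σ(Item 2,Item 3) = 0.56 × 1.01 × 1.13 = 0.6391
  σ(Item 2,Item 4) = 0.29 × 1.01 × 1.47 = 0.4306
  σ(Item 3,Item 4) = 0.63 × 1.13 × 1.47 = 1.0465
σ²_T = Σσ²ᵢ + 2·Σσ_ij = 5.6243 + 2 × 3.8368 = 13.2979
α = (4/3)·(1 − 5.6243/13.2979) = 0.769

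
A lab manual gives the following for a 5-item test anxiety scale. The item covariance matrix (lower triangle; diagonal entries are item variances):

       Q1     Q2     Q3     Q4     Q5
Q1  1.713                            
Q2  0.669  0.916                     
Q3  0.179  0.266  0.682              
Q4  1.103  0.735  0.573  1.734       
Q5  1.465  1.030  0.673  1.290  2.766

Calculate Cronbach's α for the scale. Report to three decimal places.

α = 0.839

ΣVar(i) = 1.713 + 0.916 + 0.682 + 1.734 + 2.766 = 7.811
Sum of off-diagonal covariances = 7.983
Var(T) = 7.811 + 2 × 7.983 = 23.777
α = (k/(k−1))·(1 − ΣVar(i)/Var(T)) = (5/4)·(1 − 7.811/23.777) = 0.839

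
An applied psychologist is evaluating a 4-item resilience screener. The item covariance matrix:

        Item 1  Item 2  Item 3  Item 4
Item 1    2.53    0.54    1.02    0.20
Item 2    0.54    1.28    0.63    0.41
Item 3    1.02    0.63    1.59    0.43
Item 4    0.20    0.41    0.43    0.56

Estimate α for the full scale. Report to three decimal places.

Σσᵢ² = 2.53 + 1.28 + 1.59 + 0.56 = 5.96
Sum of off-diagonal covariances = 3.23
total variance = 5.96 + 2 × 3.23 = 12.42
α = (k/(k−1))·(1 − Σσᵢ²/total variance) = (4/3)·(1 − 5.96/12.42) = 0.694

α = 0.694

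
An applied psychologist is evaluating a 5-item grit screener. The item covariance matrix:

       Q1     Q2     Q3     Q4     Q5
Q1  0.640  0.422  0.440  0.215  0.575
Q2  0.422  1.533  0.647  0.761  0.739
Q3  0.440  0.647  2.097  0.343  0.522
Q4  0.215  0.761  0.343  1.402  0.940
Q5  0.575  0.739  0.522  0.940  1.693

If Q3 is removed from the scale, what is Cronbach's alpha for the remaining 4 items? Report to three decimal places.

Remaining items: Q1, Q2, Q4, Q5 (k = 4).
sum of item variances = 0.640 + 1.533 + 1.402 + 1.693 = 5.268
Var(T) = 5.268 + 2 × 3.652 = 12.572
α (item deleted) = (4/3)·(1 − 5.268/12.572) = 0.775

α = 0.775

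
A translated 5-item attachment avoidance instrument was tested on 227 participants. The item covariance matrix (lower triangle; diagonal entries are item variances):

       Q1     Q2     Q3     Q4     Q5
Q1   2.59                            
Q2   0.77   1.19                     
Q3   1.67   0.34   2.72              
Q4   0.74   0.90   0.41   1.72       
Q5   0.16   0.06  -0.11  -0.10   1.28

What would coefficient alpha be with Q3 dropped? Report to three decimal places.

coefficient alpha = 0.570

Remaining items: Q1, Q2, Q4, Q5 (k = 4).
Σσ²ᵢ = 2.59 + 1.19 + 1.72 + 1.28 = 6.78
σ²_T = 6.78 + 2 × 2.53 = 11.84
α (item deleted) = (4/3)·(1 − 6.78/11.84) = 0.570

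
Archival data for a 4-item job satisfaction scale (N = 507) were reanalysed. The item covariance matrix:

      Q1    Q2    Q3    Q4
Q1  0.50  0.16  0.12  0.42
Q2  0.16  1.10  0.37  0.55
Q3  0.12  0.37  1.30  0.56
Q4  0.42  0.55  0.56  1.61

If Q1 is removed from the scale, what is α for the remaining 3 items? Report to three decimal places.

Remaining items: Q2, Q3, Q4 (k = 3).
ΣVar(i) = 1.10 + 1.30 + 1.61 = 4.01
σ²_T = 4.01 + 2 × 1.48 = 6.97
α (item deleted) = (3/2)·(1 − 4.01/6.97) = 0.637

α = 0.637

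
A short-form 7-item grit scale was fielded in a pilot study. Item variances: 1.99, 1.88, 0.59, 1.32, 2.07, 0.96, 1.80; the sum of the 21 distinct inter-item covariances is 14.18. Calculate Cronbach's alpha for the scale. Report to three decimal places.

α = 0.849

ΣVar(i) = 1.99 + 1.88 + 0.59 + 1.32 + 2.07 + 0.96 + 1.80 = 10.61
Sum of distinct covariances = 14.18
σ²_total = ΣVar(i) + 2·Σcov = 10.61 + 2 × 14.18 = 38.97
α = (7/6)·(1 − 10.61/38.97) = 0.849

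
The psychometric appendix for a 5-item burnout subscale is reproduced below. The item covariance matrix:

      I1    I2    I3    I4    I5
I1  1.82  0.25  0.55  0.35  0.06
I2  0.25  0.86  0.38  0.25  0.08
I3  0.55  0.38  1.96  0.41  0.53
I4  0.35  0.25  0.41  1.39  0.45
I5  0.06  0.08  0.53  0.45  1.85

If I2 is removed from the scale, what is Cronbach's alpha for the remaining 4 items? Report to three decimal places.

α = 0.535

Remaining items: I1, I3, I4, I5 (k = 4).
ΣVar(i) = 1.82 + 1.96 + 1.39 + 1.85 = 7.02
total variance = 7.02 + 2 × 2.35 = 11.72
α (item deleted) = (4/3)·(1 − 7.02/11.72) = 0.535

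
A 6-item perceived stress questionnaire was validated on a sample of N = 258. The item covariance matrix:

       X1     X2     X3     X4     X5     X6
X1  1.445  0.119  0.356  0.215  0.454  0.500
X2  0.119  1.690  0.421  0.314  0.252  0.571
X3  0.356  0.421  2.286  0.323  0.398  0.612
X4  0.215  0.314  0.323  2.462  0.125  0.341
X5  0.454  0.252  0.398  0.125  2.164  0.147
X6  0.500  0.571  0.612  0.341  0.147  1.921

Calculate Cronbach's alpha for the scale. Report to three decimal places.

Cronbach's alpha = 0.555

Σσ²ᵢ = 1.445 + 1.690 + 2.286 + 2.462 + 2.164 + 1.921 = 11.968
Σ_{i<j} σ_ij = 5.148
Var(T) = 11.968 + 2 × 5.148 = 22.264
α = (k/(k−1))·(1 − Σσ²ᵢ/Var(T)) = (6/5)·(1 − 11.968/22.264) = 0.555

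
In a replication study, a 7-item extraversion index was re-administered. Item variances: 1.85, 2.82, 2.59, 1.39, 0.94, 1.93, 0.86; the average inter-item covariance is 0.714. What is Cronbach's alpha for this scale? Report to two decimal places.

sum of item variances = 1.85 + 2.82 + 2.59 + 1.39 + 0.94 + 1.93 + 0.86 = 12.38
Sum of the 21 distinct covariances = 21 × 0.714 = 14.994
Var(T) = sum of item variances + 2·Σcov = 12.38 + 2 × 14.994 = 42.368
α = (7/6)·(1 − 12.38/42.368) = 0.83

Cronbach's alpha = 0.83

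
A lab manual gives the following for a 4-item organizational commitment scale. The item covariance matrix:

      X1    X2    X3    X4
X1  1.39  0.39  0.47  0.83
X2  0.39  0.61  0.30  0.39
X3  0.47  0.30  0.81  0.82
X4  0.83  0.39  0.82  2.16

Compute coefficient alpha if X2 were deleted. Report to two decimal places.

Remaining items: X1, X3, X4 (k = 3).
ΣVar(i) = 1.39 + 0.81 + 2.16 = 4.36
σ²_T = 4.36 + 2 × 2.12 = 8.60
α (item deleted) = (3/2)·(1 − 4.36/8.60) = 0.74

coefficient alpha = 0.74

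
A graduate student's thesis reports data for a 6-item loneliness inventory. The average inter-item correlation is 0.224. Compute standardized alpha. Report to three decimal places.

Standardized α = k·r̄ / (1 + (k−1)·r̄) = 6 × 0.224 / (1 + 5 × 0.224)
  = 1.3440 / 2.1200 = 0.634

α = 0.634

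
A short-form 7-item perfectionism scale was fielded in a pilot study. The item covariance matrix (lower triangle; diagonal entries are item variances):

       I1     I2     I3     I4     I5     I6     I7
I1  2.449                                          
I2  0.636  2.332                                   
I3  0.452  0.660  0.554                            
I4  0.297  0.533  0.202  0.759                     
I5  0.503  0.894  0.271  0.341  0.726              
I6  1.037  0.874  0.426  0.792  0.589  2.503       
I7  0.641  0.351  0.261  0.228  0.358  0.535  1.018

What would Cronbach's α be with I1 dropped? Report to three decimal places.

α = 0.780

Remaining items: I2, I3, I4, I5, I6, I7 (k = 6).
sum of item variances = 2.332 + 0.554 + 0.759 + 0.726 + 2.503 + 1.018 = 7.892
σ²_total = 7.892 + 2 × 7.315 = 22.522
α (item deleted) = (6/5)·(1 − 7.892/22.522) = 0.780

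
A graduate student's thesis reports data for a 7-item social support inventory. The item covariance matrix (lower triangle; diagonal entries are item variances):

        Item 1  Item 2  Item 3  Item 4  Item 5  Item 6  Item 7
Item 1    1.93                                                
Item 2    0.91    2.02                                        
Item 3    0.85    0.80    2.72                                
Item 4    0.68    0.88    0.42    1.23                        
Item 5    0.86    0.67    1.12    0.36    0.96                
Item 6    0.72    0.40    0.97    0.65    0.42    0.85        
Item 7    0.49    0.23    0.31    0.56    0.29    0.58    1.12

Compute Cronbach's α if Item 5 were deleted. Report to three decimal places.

Cronbach's α = 0.788

Remaining items: Item 1, Item 2, Item 3, Item 4, Item 6, Item 7 (k = 6).
sum of item variances = 1.93 + 2.02 + 2.72 + 1.23 + 0.85 + 1.12 = 9.87
total variance = 9.87 + 2 × 9.45 = 28.77
α (item deleted) = (6/5)·(1 − 9.87/28.77) = 0.788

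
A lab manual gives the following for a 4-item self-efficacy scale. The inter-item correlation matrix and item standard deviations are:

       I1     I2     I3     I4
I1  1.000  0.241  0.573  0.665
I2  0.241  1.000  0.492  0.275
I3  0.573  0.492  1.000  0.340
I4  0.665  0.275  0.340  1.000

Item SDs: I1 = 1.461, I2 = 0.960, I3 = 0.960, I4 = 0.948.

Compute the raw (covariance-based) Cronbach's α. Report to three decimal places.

Σσ²ᵢ = 1.461² + 0.960² + 0.960² + 0.948² = 4.8764
Covariances σ_ij = r_ij · s_i · s_j:
  σ(I1,I2) = 0.241 × 1.461 × 0.960 = 0.3380
  σ(I1,I3) = 0.573 × 1.461 × 0.960 = 0.8037
  σ(I1,I4) = 0.665 × 1.461 × 0.948 = 0.9210
  σ(I2,I3) = 0.492 × 0.960 × 0.960 = 0.4534
  σ(I2,I4) = 0.275 × 0.960 × 0.948 = 0.2503
  σ(I3,I4) = 0.340 × 0.960 × 0.948 = 0.3094
σ²_T = Σσ²ᵢ + 2·Σσ_ij = 4.8764 + 2 × 3.0758 = 11.0280
α = (4/3)·(1 − 4.8764/11.0280) = 0.744

Cronbach's α = 0.744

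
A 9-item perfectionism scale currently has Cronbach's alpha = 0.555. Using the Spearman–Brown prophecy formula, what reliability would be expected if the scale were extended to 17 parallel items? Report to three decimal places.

Length factor m = 17/9 = 1.8889
α' = m·α / (1 + (m−1)·α)
   = 17/9 × 0.555 / (1 + (17/9 − 1) × 0.555)
   = 1.0483 / 1.4933 = 0.702

predicted reliability = 0.702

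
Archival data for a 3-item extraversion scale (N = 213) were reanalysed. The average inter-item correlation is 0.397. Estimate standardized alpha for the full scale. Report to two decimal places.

Standardized α = k·r̄ / (1 + (k−1)·r̄) = 3 × 0.397 / (1 + 2 × 0.397)
  = 1.1910 / 1.7940 = 0.66

α = 0.66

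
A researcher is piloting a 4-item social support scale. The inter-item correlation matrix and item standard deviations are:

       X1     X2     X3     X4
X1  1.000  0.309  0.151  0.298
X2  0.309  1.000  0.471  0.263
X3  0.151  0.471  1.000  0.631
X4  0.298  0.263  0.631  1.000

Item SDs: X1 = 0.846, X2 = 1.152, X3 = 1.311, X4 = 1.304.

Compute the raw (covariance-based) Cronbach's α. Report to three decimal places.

Σσ²ᵢ = 0.846² + 1.152² + 1.311² + 1.304² = 5.4620
Covariances σ_ij = r_ij · s_i · s_j:
  σ(X1,X2) = 0.309 × 0.846 × 1.152 = 0.3011
  σ(X1,X3) = 0.151 × 0.846 × 1.311 = 0.1675
  σ(X1,X4) = 0.298 × 0.846 × 1.304 = 0.3287
  σ(X2,X3) = 0.471 × 1.152 × 1.311 = 0.7113
  σ(X2,X4) = 0.263 × 1.152 × 1.304 = 0.3951
  σ(X3,X4) = 0.631 × 1.311 × 1.304 = 1.0787
σ²_T = Σσ²ᵢ + 2·Σσ_ij = 5.4620 + 2 × 2.9824 = 11.4268
α = (4/3)·(1 − 5.4620/11.4268) = 0.696

Cronbach's α = 0.696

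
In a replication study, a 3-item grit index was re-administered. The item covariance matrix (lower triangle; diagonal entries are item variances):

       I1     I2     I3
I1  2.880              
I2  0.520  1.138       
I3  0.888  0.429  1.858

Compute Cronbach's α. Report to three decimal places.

Σσ²ᵢ = 2.880 + 1.138 + 1.858 = 5.876
Σ_{i<j} σ_ij = 1.837
σ²_T = 5.876 + 2 × 1.837 = 9.550
α = (k/(k−1))·(1 − Σσ²ᵢ/σ²_T) = (3/2)·(1 − 5.876/9.550) = 0.577

α = 0.577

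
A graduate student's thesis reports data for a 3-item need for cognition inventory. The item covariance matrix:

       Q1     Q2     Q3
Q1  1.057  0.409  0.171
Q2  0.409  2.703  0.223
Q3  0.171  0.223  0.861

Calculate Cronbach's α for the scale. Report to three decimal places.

sum of item variances = 1.057 + 2.703 + 0.861 = 4.621
Sum of off-diagonal covariances = 0.803
total variance = 4.621 + 2 × 0.803 = 6.227
α = (k/(k−1))·(1 − sum of item variances/total variance) = (3/2)·(1 − 4.621/6.227) = 0.387

α = 0.387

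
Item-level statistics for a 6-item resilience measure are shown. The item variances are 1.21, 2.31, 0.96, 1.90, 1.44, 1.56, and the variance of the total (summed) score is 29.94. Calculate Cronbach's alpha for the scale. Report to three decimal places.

sum of item variances = 1.21 + 2.31 + 0.96 + 1.90 + 1.44 + 1.56 = 9.38
α = (k/(k−1))·(1 − sum of item variances/total variance) = (6/5)·(1 − 9.38/29.94) = 0.824

α = 0.824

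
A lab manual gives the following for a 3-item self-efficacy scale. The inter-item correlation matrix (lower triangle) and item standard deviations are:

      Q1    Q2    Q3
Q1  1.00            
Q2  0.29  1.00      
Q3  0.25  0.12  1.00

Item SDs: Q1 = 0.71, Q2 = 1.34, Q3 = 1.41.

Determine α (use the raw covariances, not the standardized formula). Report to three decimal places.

Σσ²ᵢ = 0.71² + 1.34² + 1.41² = 4.2878
Covariances σ_ij = r_ij · s_i · s_j:
  σ(Q1,Q2) = 0.29 × 0.71 × 1.34 = 0.2759
  σ(Q1,Q3) = 0.25 × 0.71 × 1.41 = 0.2503
  σ(Q2,Q3) = 0.12 × 1.34 × 1.41 = 0.2267
σ²_T = Σσ²ᵢ + 2·Σσ_ij = 4.2878 + 2 × 0.7529 = 5.7936
α = (3/2)·(1 − 4.2878/5.7936) = 0.390

α = 0.390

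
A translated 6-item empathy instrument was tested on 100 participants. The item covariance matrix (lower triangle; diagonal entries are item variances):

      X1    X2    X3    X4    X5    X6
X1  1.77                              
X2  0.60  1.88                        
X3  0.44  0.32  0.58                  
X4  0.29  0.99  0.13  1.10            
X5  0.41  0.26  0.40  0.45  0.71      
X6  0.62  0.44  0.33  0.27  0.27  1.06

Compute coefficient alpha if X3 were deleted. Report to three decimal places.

Remaining items: X1, X2, X4, X5, X6 (k = 5).
ΣVar(i) = 1.77 + 1.88 + 1.10 + 0.71 + 1.06 = 6.52
σ²_total = 6.52 + 2 × 4.60 = 15.72
α (item deleted) = (5/4)·(1 − 6.52/15.72) = 0.732

coefficient alpha = 0.732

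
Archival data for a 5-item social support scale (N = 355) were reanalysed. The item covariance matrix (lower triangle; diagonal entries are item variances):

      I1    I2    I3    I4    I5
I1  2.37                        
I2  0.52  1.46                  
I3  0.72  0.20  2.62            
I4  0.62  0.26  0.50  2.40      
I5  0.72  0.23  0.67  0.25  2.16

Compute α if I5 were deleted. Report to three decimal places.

Remaining items: I1, I2, I3, I4 (k = 4).
Σσᵢ² = 2.37 + 1.46 + 2.62 + 2.40 = 8.85
σ²_T = 8.85 + 2 × 2.82 = 14.49
α (item deleted) = (4/3)·(1 − 8.85/14.49) = 0.519

α = 0.519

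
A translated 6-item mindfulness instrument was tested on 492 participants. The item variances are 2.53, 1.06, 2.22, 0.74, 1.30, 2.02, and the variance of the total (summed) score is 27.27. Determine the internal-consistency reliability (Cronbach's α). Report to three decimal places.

Cronbach's α = 0.766

Σσᵢ² = 2.53 + 1.06 + 2.22 + 0.74 + 1.30 + 2.02 = 9.87
α = (k/(k−1))·(1 − Σσᵢ²/σ²_total) = (6/5)·(1 − 9.87/27.27) = 0.766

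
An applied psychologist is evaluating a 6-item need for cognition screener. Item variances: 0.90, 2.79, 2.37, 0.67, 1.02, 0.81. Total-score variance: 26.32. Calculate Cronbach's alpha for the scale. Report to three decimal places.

Σσ²ᵢ = 0.90 + 2.79 + 2.37 + 0.67 + 1.02 + 0.81 = 8.56
α = (k/(k−1))·(1 − Σσ²ᵢ/Var(T)) = (6/5)·(1 − 8.56/26.32) = 0.810

α = 0.810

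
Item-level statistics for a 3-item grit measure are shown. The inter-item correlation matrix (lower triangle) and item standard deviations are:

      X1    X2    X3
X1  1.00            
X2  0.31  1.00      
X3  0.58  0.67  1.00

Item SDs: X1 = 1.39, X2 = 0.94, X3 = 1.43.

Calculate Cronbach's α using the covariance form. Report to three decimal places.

Σσ²ᵢ = 1.39² + 0.94² + 1.43² = 4.8606
Covariances σ_ij = r_ij · s_i · s_j:
  σ(X1,X2) = 0.31 × 1.39 × 0.94 = 0.4050
  σ(X1,X3) = 0.58 × 1.39 × 1.43 = 1.1529
  σ(X2,X3) = 0.67 × 0.94 × 1.43 = 0.9006
σ²_T = Σσ²ᵢ + 2·Σσ_ij = 4.8606 + 2 × 2.4585 = 9.7776
α = (3/2)·(1 − 4.8606/9.7776) = 0.754

Cronbach's α = 0.754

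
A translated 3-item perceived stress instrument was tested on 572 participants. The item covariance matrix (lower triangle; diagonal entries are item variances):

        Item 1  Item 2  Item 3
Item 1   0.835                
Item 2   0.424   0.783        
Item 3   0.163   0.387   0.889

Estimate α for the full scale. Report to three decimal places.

ΣVar(i) = 0.835 + 0.783 + 0.889 = 2.507
Σ_{i<j} σ_ij = 0.974
σ²_T = 2.507 + 2 × 0.974 = 4.455
α = (k/(k−1))·(1 − ΣVar(i)/σ²_T) = (3/2)·(1 − 2.507/4.455) = 0.656

α = 0.656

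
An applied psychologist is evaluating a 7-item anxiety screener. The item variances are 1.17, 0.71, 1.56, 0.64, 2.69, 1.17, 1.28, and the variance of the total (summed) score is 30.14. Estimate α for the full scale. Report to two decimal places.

Σσᵢ² = 1.17 + 0.71 + 1.56 + 0.64 + 2.69 + 1.17 + 1.28 = 9.22
α = (k/(k−1))·(1 − Σσᵢ²/Var(T)) = (7/6)·(1 − 9.22/30.14) = 0.81

α = 0.81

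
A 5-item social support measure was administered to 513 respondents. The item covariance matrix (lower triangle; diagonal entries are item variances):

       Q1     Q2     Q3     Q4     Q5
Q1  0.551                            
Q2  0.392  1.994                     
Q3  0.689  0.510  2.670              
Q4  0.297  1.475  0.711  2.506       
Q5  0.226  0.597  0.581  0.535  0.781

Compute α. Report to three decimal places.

α = 0.732

Σσ²ᵢ = 0.551 + 1.994 + 2.670 + 2.506 + 0.781 = 8.502
Sum of off-diagonal covariances = 6.013
σ²_T = 8.502 + 2 × 6.013 = 20.528
α = (k/(k−1))·(1 − Σσ²ᵢ/σ²_T) = (5/4)·(1 − 8.502/20.528) = 0.732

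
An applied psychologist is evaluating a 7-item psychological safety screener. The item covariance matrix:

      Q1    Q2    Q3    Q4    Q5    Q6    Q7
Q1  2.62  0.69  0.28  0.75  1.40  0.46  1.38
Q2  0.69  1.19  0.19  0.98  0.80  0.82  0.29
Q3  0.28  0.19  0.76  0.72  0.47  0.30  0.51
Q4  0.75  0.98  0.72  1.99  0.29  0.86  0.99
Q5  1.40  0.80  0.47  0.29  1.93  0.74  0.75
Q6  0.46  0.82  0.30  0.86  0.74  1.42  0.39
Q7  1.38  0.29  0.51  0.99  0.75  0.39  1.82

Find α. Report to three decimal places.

ΣVar(i) = 2.62 + 1.19 + 0.76 + 1.99 + 1.93 + 1.42 + 1.82 = 11.73
Σ_{i<j} σ_ij = 14.06
total variance = 11.73 + 2 × 14.06 = 39.85
α = (k/(k−1))·(1 − ΣVar(i)/total variance) = (7/6)·(1 − 11.73/39.85) = 0.823

α = 0.823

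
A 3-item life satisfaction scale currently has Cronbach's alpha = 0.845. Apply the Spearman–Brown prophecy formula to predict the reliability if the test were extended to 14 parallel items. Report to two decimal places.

Length factor m = 14/3 = 4.6667
α' = m·α / (1 + (m−1)·α)
   = 14/3 × 0.845 / (1 + (14/3 − 1) × 0.845)
   = 3.9433 / 4.0983 = 0.96

predicted reliability = 0.96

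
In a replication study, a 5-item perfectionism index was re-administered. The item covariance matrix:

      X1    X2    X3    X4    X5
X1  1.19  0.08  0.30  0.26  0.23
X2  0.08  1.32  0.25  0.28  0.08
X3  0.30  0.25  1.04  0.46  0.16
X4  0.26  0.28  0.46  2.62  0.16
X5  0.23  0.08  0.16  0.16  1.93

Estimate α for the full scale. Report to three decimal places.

α = 0.448

Σσᵢ² = 1.19 + 1.32 + 1.04 + 2.62 + 1.93 = 8.10
Sum of off-diagonal covariances = 2.26
σ²_T = 8.10 + 2 × 2.26 = 12.62
α = (k/(k−1))·(1 − Σσᵢ²/σ²_T) = (5/4)·(1 − 8.10/12.62) = 0.448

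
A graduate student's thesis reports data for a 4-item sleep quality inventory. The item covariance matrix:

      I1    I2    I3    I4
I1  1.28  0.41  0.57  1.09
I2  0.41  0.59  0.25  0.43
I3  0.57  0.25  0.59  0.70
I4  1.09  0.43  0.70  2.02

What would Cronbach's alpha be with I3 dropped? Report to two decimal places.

Cronbach's alpha = 0.75

Remaining items: I1, I2, I4 (k = 3).
Σσ²ᵢ = 1.28 + 0.59 + 2.02 = 3.89
σ²_T = 3.89 + 2 × 1.93 = 7.75
α (item deleted) = (3/2)·(1 − 3.89/7.75) = 0.75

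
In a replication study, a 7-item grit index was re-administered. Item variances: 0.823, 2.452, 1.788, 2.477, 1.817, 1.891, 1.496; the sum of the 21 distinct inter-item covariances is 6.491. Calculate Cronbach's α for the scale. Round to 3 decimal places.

ΣVar(i) = 0.823 + 2.452 + 1.788 + 2.477 + 1.817 + 1.891 + 1.496 = 12.744
Sum of distinct covariances = 6.491
σ²_total = ΣVar(i) + 2·Σcov = 12.744 + 2 × 6.491 = 25.726
α = (7/6)·(1 − 12.744/25.726) = 0.589

α = 0.589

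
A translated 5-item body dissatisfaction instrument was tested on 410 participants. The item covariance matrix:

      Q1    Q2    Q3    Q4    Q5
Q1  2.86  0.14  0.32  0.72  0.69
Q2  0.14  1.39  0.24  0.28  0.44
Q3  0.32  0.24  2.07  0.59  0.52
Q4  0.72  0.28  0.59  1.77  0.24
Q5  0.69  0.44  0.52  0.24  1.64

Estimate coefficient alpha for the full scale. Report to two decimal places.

sum of item variances = 2.86 + 1.39 + 2.07 + 1.77 + 1.64 = 9.73
Sum of the distinct covariances = 4.18
σ²_total = 9.73 + 2 × 4.18 = 18.09
α = (k/(k−1))·(1 − sum of item variances/σ²_total) = (5/4)·(1 − 9.73/18.09) = 0.58

α = 0.58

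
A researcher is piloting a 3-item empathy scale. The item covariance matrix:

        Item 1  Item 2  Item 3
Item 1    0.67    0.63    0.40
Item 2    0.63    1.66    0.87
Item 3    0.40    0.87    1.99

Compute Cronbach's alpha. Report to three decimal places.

Σσᵢ² = 0.67 + 1.66 + 1.99 = 4.32
Sum of the distinct covariances = 1.90
Var(T) = 4.32 + 2 × 1.90 = 8.12
α = (k/(k−1))·(1 − Σσᵢ²/Var(T)) = (3/2)·(1 − 4.32/8.12) = 0.702

Cronbach's alpha = 0.702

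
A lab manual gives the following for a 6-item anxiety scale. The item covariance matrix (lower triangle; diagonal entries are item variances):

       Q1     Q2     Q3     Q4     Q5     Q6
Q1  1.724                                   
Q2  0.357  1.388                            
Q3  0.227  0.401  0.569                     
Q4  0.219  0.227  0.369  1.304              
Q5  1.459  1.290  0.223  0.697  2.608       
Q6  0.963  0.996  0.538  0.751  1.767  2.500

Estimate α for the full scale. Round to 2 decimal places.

α = 0.81

sum of item variances = 1.724 + 1.388 + 0.569 + 1.304 + 2.608 + 2.500 = 10.093
Σ_{i<j} σ_ij = 10.484
σ²_total = 10.093 + 2 × 10.484 = 31.061
α = (k/(k−1))·(1 − sum of item variances/σ²_total) = (6/5)·(1 − 10.093/31.061) = 0.81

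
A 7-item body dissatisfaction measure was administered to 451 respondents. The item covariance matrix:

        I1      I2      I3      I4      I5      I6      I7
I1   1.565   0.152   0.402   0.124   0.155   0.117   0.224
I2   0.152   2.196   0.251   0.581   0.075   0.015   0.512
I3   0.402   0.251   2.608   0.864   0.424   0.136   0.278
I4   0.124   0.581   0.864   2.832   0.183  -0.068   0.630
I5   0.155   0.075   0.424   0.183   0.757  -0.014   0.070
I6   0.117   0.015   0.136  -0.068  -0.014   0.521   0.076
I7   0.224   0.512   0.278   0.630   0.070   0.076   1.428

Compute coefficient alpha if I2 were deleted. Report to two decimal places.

Remaining items: I1, I3, I4, I5, I6, I7 (k = 6).
Σσ²ᵢ = 1.565 + 2.608 + 2.832 + 0.757 + 0.521 + 1.428 = 9.711
σ²_total = 9.711 + 2 × 3.601 = 16.913
α (item deleted) = (6/5)·(1 − 9.711/16.913) = 0.51

coefficient alpha = 0.51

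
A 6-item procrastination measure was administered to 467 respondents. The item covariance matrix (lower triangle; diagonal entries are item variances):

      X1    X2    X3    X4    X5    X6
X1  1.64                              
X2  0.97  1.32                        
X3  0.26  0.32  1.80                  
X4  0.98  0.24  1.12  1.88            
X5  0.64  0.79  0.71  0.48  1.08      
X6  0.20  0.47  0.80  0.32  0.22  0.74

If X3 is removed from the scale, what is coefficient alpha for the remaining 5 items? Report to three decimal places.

coefficient alpha = 0.768

Remaining items: X1, X2, X4, X5, X6 (k = 5).
sum of item variances = 1.64 + 1.32 + 1.88 + 1.08 + 0.74 = 6.66
σ²_total = 6.66 + 2 × 5.31 = 17.28
α (item deleted) = (5/4)·(1 − 6.66/17.28) = 0.768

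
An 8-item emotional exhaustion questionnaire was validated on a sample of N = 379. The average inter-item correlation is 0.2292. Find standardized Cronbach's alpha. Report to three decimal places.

Standardized α = k·r̄ / (1 + (k−1)·r̄) = 8 × 0.2292 / (1 + 7 × 0.2292)
  = 1.8336 / 2.6044 = 0.704

standardized Cronbach's alpha = 0.704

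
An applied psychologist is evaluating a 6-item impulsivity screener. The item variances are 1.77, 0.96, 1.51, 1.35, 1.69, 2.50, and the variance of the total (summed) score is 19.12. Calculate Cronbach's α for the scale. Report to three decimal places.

sum of item variances = 1.77 + 0.96 + 1.51 + 1.35 + 1.69 + 2.50 = 9.78
α = (k/(k−1))·(1 − sum of item variances/Var(T)) = (6/5)·(1 − 9.78/19.12) = 0.586

α = 0.586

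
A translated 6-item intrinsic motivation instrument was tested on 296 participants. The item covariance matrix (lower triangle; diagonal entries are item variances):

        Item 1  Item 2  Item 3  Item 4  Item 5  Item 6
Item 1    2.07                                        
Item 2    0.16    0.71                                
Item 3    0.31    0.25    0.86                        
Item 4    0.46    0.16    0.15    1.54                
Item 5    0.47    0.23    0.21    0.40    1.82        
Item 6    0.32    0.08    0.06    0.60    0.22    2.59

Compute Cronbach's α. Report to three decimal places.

Cronbach's α = 0.552

sum of item variances = 2.07 + 0.71 + 0.86 + 1.54 + 1.82 + 2.59 = 9.59
Sum of the distinct covariances = 4.08
σ²_total = 9.59 + 2 × 4.08 = 17.75
α = (k/(k−1))·(1 − sum of item variances/σ²_total) = (6/5)·(1 − 9.59/17.75) = 0.552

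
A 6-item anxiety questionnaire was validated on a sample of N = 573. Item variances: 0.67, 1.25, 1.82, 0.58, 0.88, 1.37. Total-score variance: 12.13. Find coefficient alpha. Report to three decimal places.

coefficient alpha = 0.550

ΣVar(i) = 0.67 + 1.25 + 1.82 + 0.58 + 0.88 + 1.37 = 6.57
α = (k/(k−1))·(1 − ΣVar(i)/total variance) = (6/5)·(1 − 6.57/12.13) = 0.550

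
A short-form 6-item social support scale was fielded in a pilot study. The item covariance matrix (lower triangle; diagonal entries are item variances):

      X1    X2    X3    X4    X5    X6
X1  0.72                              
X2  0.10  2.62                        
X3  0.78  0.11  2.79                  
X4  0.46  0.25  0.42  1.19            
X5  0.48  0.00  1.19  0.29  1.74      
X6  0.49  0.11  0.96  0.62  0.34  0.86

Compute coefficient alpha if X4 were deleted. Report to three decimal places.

coefficient alpha = 0.639

Remaining items: X1, X2, X3, X5, X6 (k = 5).
Σσᵢ² = 0.72 + 2.62 + 2.79 + 1.74 + 0.86 = 8.73
Var(T) = 8.73 + 2 × 4.56 = 17.85
α (item deleted) = (5/4)·(1 − 8.73/17.85) = 0.639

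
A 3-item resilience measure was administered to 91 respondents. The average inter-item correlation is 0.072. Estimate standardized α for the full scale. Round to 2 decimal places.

α = 0.19

Standardized α = k·r̄ / (1 + (k−1)·r̄) = 3 × 0.072 / (1 + 2 × 0.072)
  = 0.2160 / 1.1440 = 0.19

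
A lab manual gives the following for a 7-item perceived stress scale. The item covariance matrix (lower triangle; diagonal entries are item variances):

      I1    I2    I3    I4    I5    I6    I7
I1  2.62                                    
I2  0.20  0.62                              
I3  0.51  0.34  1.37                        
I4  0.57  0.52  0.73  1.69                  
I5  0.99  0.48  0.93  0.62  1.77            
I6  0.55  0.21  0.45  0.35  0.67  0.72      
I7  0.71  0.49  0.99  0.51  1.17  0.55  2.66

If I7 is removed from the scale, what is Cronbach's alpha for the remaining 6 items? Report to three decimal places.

Remaining items: I1, I2, I3, I4, I5, I6 (k = 6).
ΣVar(i) = 2.62 + 0.62 + 1.37 + 1.69 + 1.77 + 0.72 = 8.79
total variance = 8.79 + 2 × 8.12 = 25.03
α (item deleted) = (6/5)·(1 − 8.79/25.03) = 0.779

Cronbach's alpha = 0.779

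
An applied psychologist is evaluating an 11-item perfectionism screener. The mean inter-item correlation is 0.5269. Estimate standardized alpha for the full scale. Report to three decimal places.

Standardized α = k·r̄ / (1 + (k−1)·r̄) = 11 × 0.5269 / (1 + 10 × 0.5269)
  = 5.7959 / 6.2690 = 0.925

α = 0.925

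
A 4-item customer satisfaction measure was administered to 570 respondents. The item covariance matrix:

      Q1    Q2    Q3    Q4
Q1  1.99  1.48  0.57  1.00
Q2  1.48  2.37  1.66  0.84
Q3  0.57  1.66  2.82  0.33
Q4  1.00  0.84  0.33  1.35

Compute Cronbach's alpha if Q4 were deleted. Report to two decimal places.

Remaining items: Q1, Q2, Q3 (k = 3).
sum of item variances = 1.99 + 2.37 + 2.82 = 7.18
σ²_T = 7.18 + 2 × 3.71 = 14.60
α (item deleted) = (3/2)·(1 − 7.18/14.60) = 0.76

Cronbach's alpha = 0.76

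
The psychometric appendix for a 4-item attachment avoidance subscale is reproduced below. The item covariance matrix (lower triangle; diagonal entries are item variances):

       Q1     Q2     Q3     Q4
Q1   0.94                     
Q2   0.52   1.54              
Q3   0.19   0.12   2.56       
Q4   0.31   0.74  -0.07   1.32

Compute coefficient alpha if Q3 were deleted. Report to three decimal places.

coefficient alpha = 0.679

Remaining items: Q1, Q2, Q4 (k = 3).
Σσ²ᵢ = 0.94 + 1.54 + 1.32 = 3.80
σ²_total = 3.80 + 2 × 1.57 = 6.94
α (item deleted) = (3/2)·(1 − 3.80/6.94) = 0.679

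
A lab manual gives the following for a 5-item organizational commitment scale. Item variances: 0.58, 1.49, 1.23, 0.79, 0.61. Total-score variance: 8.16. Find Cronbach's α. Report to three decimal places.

α = 0.530

Σσ²ᵢ = 0.58 + 1.49 + 1.23 + 0.79 + 0.61 = 4.70
α = (k/(k−1))·(1 − Σσ²ᵢ/Var(T)) = (5/4)·(1 − 4.70/8.16) = 0.530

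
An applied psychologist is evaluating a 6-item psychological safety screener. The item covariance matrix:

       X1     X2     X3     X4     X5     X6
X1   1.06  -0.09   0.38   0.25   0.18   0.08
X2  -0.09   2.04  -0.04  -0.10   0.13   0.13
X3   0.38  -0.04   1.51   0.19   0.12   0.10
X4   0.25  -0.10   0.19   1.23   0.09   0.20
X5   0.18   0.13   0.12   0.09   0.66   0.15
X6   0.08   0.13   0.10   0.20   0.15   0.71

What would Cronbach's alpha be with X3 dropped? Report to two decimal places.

Remaining items: X1, X2, X4, X5, X6 (k = 5).
sum of item variances = 1.06 + 2.04 + 1.23 + 0.66 + 0.71 = 5.70
σ²_total = 5.70 + 2 × 1.02 = 7.74
α (item deleted) = (5/4)·(1 − 5.70/7.74) = 0.33

α = 0.33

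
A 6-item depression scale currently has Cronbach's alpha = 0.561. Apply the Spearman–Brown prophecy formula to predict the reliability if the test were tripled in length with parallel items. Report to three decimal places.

Length factor m = 3
α' = m·α / (1 + (m−1)·α)
   = 3 × 0.561 / (1 + (3 − 1) × 0.561)
   = 1.6830 / 2.1220 = 0.793

predicted reliability = 0.793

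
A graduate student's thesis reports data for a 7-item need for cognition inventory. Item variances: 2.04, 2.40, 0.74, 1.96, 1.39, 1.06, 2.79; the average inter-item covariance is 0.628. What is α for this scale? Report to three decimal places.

α = 0.794

ΣVar(i) = 2.04 + 2.40 + 0.74 + 1.96 + 1.39 + 1.06 + 2.79 = 12.38
Sum of the 21 distinct covariances = 21 × 0.628 = 13.188
σ²_T = ΣVar(i) + 2·Σcov = 12.38 + 2 × 13.188 = 38.756
α = (7/6)·(1 − 12.38/38.756) = 0.794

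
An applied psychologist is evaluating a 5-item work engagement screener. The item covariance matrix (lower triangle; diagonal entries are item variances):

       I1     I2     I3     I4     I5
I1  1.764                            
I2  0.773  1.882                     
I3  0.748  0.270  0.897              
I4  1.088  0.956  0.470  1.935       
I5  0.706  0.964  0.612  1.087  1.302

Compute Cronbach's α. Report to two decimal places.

Cronbach's α = 0.83

ΣVar(i) = 1.764 + 1.882 + 0.897 + 1.935 + 1.302 = 7.780
Sum of off-diagonal covariances = 7.674
σ²_total = 7.780 + 2 × 7.674 = 23.128
α = (k/(k−1))·(1 − ΣVar(i)/σ²_total) = (5/4)·(1 − 7.780/23.128) = 0.83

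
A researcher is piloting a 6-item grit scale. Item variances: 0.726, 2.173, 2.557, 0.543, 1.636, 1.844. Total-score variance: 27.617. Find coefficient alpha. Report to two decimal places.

α = 0.79

Σσ²ᵢ = 0.726 + 2.173 + 2.557 + 0.543 + 1.636 + 1.844 = 9.479
α = (k/(k−1))·(1 − Σσ²ᵢ/Var(T)) = (6/5)·(1 − 9.479/27.617) = 0.79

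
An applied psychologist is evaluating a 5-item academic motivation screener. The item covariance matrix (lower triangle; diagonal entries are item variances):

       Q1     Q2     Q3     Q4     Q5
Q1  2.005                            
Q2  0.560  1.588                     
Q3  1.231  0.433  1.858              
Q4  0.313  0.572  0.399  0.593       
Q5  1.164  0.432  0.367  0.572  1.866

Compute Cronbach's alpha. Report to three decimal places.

α = 0.756

Σσᵢ² = 2.005 + 1.588 + 1.858 + 0.593 + 1.866 = 7.910
Sum of the distinct covariances = 6.043
Var(T) = 7.910 + 2 × 6.043 = 19.996
α = (k/(k−1))·(1 − Σσᵢ²/Var(T)) = (5/4)·(1 − 7.910/19.996) = 0.756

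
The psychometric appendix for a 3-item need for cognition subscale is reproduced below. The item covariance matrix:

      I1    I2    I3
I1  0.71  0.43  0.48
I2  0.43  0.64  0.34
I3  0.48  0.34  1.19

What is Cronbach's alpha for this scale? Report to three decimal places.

Σσ²ᵢ = 0.71 + 0.64 + 1.19 = 2.54
Sum of off-diagonal covariances = 1.25
σ²_T = 2.54 + 2 × 1.25 = 5.04
α = (k/(k−1))·(1 − Σσ²ᵢ/σ²_T) = (3/2)·(1 − 2.54/5.04) = 0.744

α = 0.744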